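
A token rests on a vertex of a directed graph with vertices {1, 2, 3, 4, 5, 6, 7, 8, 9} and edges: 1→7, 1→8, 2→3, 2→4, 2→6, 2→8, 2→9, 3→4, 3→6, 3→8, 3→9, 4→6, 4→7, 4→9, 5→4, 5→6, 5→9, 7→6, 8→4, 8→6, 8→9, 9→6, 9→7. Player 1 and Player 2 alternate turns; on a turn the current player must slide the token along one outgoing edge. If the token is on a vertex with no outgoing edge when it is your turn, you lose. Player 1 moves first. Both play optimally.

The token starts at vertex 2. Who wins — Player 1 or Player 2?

Player 1 wins.

Build the W/L table. Terminal = L. A non-terminal position is W if it has a move to some L; otherwise it is L.
Every edge goes from a vertex to one that appears earlier in the order 6, 7, 9, 4, 8, 3, 5, 1, 2, so processing vertices in that order labels each vertex after all of its successors.
6: no outgoing edge → L
7: reaches L-position 6 → W
9: reaches L-position 6 → W
4: reaches L-position 6 → W
8: reaches L-position 6 → W
3: reaches L-position 6 → W
5: reaches L-position 6 → W
1: only reaches 8(W), 7(W), all W → L
2: reaches L-position 6 → W
From 2 Player 1 can move to 6, reaching an L position.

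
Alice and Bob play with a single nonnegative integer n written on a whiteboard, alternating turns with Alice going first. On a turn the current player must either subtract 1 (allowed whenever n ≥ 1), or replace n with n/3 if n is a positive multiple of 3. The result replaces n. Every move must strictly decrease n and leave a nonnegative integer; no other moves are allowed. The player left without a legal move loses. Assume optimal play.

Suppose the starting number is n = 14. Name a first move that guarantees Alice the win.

Label each position W (a win for the player to move) or L (a loss). A position with no legal move is L; any other position is W exactly when some move reaches an L, and L when every move reaches a W.
n=0: no move → L
n=1: reaches L-position 0 → W
n=2: only reaches 1(W), which is W → L
n=3: reaches L-position 2 → W
n=4: only reaches 3(W), which is W → L
n=5: reaches L-position 4 → W
n=6: reaches L-position 2 → W
n=7: only reaches 6(W), which is W → L
n=8: reaches L-position 7 → W
n=9: only reaches 3(W), 8(W), all W → L
n=10: reaches L-position 9 → W
n=11: only reaches 10(W), which is W → L
n=12: reaches L-position 4 → W
n=13: only reaches 12(W), which is W → L
n=14: reaches L-position 13 → W
From 14, the L positions reachable in one move are: 13.

Move to 13.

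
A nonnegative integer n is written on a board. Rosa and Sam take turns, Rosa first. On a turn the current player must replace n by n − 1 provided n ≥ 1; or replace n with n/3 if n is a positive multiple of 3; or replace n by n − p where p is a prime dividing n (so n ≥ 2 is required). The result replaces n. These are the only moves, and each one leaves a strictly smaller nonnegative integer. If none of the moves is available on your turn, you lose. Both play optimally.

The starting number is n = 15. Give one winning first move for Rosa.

Move to 14.

Compute win/loss labels from the base case upward. A position with no move is L. Any other position is W if it can reach an L in one move, else L.
n=0: no move → L
n=1: can move to 0, which is L ⇒ W
n=2: can move to 0, which is L ⇒ W
n=3: can move to 0, which is L ⇒ W
n=4: moves to 2(W), 3(W); every one is W ⇒ L
n=5: can move to 0, which is L ⇒ W
n=6: can move to 4, which is L ⇒ W
n=7: can move to 0, which is L ⇒ W
n=8: moves to 6(W), 7(W); every one is W ⇒ L
n=9: can move to 8, which is L ⇒ W
n=10: can move to 8, which is L ⇒ W
n=11: can move to 0, which is L ⇒ W
n=12: can move to 4, which is L ⇒ W
n=13: can move to 0, which is L ⇒ W
n=14: moves to 7(W), 12(W), 13(W); every one is W ⇒ L
n=15: can move to 14, which is L ⇒ W
From 15, the L positions reachable in one move are: 14.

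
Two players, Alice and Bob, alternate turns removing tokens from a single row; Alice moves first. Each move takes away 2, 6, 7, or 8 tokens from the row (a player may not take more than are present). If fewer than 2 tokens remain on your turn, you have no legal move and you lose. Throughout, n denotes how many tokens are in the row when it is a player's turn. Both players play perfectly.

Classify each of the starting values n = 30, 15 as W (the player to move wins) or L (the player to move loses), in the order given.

Label each position W (a win for the player to move) or L (a loss). A position with no legal move is L; any other position is W exactly when some move reaches an L, and L when every move reaches a W.
n=0: no move → L
n=1: no move → L
n=2: W (go to 0, an L position)
n=3: W (go to 1, an L position)
n=4: L (sole option 2(W) is W)
n=5: L (sole option 3(W) is W)
n=6: W (go to 4, an L position)
n=7: W (go to 5, an L position)
n=8: W (go to 1, an L position)
n=9: W (go to 1, an L position)
n=10: W (go to 4, an L position)
n=11: W (go to 5, an L position)
n=12: W (go to 5, an L position)
n=13: W (go to 5, an L position)
n=14: L (options 12(W), 8(W), 7(W), 6(W) are all W)
n=15: L (options 13(W), 9(W), 8(W), 7(W) are all W)
n=16: W (go to 14, an L position)
n=17: W (go to 15, an L position)
n=18: L (options 16(W), 12(W), 11(W), 10(W) are all W)
n=19: L (options 17(W), 13(W), 12(W), 11(W) are all W)
n=20: W (go to 18, an L position)
n=21: W (go to 19, an L position)
n=22: W (go to 15, an L position)
n=23: W (go to 15, an L position)
n=24: W (go to 18, an L position)
n=25: W (go to 19, an L position)
n=26: W (go to 19, an L position)
n=27: W (go to 19, an L position)
n=28: L (options 26(W), 22(W), 21(W), 20(W) are all W)
n=29: L (options 27(W), 23(W), 22(W), 21(W) are all W)
n=30: W (go to 28, an L position)

30: W, 15: L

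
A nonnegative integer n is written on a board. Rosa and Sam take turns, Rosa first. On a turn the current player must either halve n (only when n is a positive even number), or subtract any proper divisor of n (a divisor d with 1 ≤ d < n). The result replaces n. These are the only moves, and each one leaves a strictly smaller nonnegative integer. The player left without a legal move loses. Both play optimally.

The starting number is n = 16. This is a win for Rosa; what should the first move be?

Move to 15.

Use the standard recursion: the mover loses at a terminal position; elsewhere, the mover wins exactly when some move hands the opponent an L position.
n=0: no move → L
n=1: no move → L
n=2: reaches L-position 1 → W
n=3: only reaches 2(W), which is W → L
n=4: reaches L-position 3 → W
n=5: only reaches 4(W), which is W → L
n=6: reaches L-position 3 → W
n=7: only reaches 6(W), which is W → L
n=8: reaches L-position 7 → W
n=9: only reaches 6(W), 8(W), all W → L
n=10: reaches L-position 5 → W
n=11: only reaches 10(W), which is W → L
n=12: reaches L-position 9 → W
n=13: only reaches 12(W), which is W → L
n=14: reaches L-position 7 → W
n=15: only reaches 10(W), 12(W), 14(W), all W → L
n=16: reaches L-position 15 → W
From 16, the L positions reachable in one move are: 15.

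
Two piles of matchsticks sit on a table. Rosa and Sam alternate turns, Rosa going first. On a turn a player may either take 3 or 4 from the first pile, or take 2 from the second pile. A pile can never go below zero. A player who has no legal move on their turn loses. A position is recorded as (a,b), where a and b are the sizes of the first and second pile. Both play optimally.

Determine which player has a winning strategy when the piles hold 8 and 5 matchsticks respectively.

Sam wins.

Build the W/L table. Terminal = L. A non-terminal position is W if it has a move to some L; otherwise it is L.
No move ever increases a pile, so every position that can arise here has a ≤ 8 and b ≤ 5; it is enough to label the cells with 0 ≤ a ≤ 8 and 0 ≤ b ≤ 5.
Every move lowers a or b (never raises either), so fill the grid row by row in increasing a, and left to right within a row: each cell's successors are then already labelled.
      b=0  b=1  b=2  b=3  b=4  b=5
a=0:    L    L    W    W    L    L
a=1:    L    L    W    W    L    L
a=2:    L    L    W    W    L    L
a=3:    W    W    L    L    W    W
a=4:    W    W    L    L    W    W
a=5:    W    W    L    L    W    W
a=6:    W    W    W    W    W    W
a=7:    L    L    W    W    L    L
a=8:    L    L    W    W    L    L
Cells with no legal move (terminal, hence L): (0,0), (0,1), (1,0), (1,1), (2,0), (2,1).
The remaining L cells, each justified by listing all of its moves:
(0,4): →(0,2)(W) only, which is W, so L
(0,5): →(0,3)(W) only, which is W, so L
(1,4): →(1,2)(W) only, which is W, so L
(1,5): →(1,3)(W) only, which is W, so L
(2,4): →(2,2)(W) only, which is W, so L
(2,5): →(2,3)(W) only, which is W, so L
(3,2): →(0,2)(W), (3,0)(W) — all W, so L
(3,3): →(0,3)(W), (3,1)(W) — all W, so L
(4,2): →(1,2)(W), (0,2)(W), (4,0)(W) — all W, so L
(4,3): →(1,3)(W), (0,3)(W), (4,1)(W) — all W, so L
(5,2): →(2,2)(W), (1,2)(W), (5,0)(W) — all W, so L
(5,3): →(2,3)(W), (1,3)(W), (5,1)(W) — all W, so L
(7,0): →(4,0)(W), (3,0)(W) — all W, so L
(7,1): →(4,1)(W), (3,1)(W) — all W, so L
(7,4): →(4,4)(W), (3,4)(W), (7,2)(W) — all W, so L
(7,5): →(4,5)(W), (3,5)(W), (7,3)(W) — all W, so L
(8,0): →(5,0)(W), (4,0)(W) — all W, so L
(8,1): →(5,1)(W), (4,1)(W) — all W, so L
(8,4): →(5,4)(W), (4,4)(W), (8,2)(W) — all W, so L
(8,5): →(5,5)(W), (4,5)(W), (8,3)(W) — all W, so L
Every other cell has at least one move into one of the L cells above, so it is W.
The starting position (8,5) is L: whatever Rosa does, the opponent receives a W position.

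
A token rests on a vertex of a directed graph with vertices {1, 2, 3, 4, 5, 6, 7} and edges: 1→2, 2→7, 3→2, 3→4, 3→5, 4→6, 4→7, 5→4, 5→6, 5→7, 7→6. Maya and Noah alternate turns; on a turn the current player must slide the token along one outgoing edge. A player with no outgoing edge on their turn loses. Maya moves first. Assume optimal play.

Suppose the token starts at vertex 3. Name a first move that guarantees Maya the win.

Move to 2.

Use the standard recursion: the mover loses at a terminal position; elsewhere, the mover wins exactly when some move hands the opponent an L position.
Every edge goes from a vertex to one that appears earlier in the order 6, 7, 4, 5, 2, 3, 1, so processing vertices in that order labels each vertex after all of its successors.
6: no outgoing edge → L
7: reaches L-position 6 → W
4: reaches L-position 6 → W
5: reaches L-position 6 → W
2: only reaches 7(W), which is W → L
3: reaches L-position 2 → W
1: reaches L-position 2 → W
From 3, the L positions reachable in one move are: 2.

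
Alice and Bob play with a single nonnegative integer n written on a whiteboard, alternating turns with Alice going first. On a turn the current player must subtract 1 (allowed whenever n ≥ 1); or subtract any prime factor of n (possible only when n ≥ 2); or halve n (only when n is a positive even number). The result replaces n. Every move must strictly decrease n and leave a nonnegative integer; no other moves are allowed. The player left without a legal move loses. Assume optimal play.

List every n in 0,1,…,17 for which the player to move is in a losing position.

Work bottom-up. With no move the player to move loses. Otherwise the position is W if at least one move leads to an L position for the opponent, and L if every move leads to a W.
n=0: no move → L
n=1: can move to 0, which is L ⇒ W
n=2: can move to 0, which is L ⇒ W
n=3: can move to 0, which is L ⇒ W
n=4: moves to 2(W), 3(W); every one is W ⇒ L
n=5: can move to 0, which is L ⇒ W
n=6: can move to 4, which is L ⇒ W
n=7: can move to 0, which is L ⇒ W
n=8: can move to 4, which is L ⇒ W
n=9: moves to 6(W), 8(W); every one is W ⇒ L
n=10: can move to 9, which is L ⇒ W
n=11: can move to 0, which is L ⇒ W
n=12: can move to 9, which is L ⇒ W
n=13: can move to 0, which is L ⇒ W
n=14: moves to 7(W), 12(W), 13(W); every one is W ⇒ L
n=15: can move to 14, which is L ⇒ W
n=16: can move to 14, which is L ⇒ W
n=17: can move to 0, which is L ⇒ W
The losing starting values of n are exactly the entries labelled L in this table (4 of them).

0, 4, 9, 14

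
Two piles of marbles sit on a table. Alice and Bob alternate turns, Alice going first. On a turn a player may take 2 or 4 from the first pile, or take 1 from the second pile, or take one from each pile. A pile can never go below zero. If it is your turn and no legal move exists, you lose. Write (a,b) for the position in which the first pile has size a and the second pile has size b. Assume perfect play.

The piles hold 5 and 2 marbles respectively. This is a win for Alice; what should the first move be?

Label each position W (a win for the player to move) or L (a loss). A position with no legal move is L; any other position is W exactly when some move reaches an L, and L when every move reaches a W.
No move ever increases a pile, so every position that can arise here has a ≤ 5 and b ≤ 2; it is enough to label the cells with 0 ≤ a ≤ 5 and 0 ≤ b ≤ 2.
Every move lowers a or b (never raises either), so fill the grid row by row in increasing a, and left to right within a row: each cell's successors are then already labelled.
      b=0  b=1  b=2
a=0:    L    W    L
a=1:    L    W    L
a=2:    W    W    W
a=3:    W    L    W
a=4:    W    L    W
a=5:    W    W    W
Cells with no legal move (terminal, hence L): (0,0), (1,0).
The remaining L cells, each justified by listing all of its moves:
(0,2): →(0,1)(W) only, which is W, so L
(1,2): →(1,1)(W), (0,1)(W) — all W, so L
(3,1): →(1,1)(W), (3,0)(W), (2,0)(W) — all W, so L
(4,1): →(2,1)(W), (0,1)(W), (4,0)(W), (3,0)(W) — all W, so L
Every other cell has at least one move into one of the L cells above, so it is W.
From (5,2), the L positions reachable in one move are: (1,2), (4,1). Any move reaching one of these is winning.

Move to (1,2).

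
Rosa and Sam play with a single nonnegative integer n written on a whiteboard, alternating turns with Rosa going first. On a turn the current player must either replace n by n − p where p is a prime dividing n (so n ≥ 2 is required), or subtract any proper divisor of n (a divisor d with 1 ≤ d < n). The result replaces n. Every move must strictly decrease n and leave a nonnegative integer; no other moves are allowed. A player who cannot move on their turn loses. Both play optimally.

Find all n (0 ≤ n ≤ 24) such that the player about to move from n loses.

Label each position W (a win for the player to move) or L (a loss). A position with no legal move is L; any other position is W exactly when some move reaches an L, and L when every move reaches a W.
n=0: no move → L
n=1: no move → L
n=2: W (go to 0, an L position)
n=3: W (go to 0, an L position)
n=4: L (options 2(W), 3(W) are all W)
n=5: W (go to 0, an L position)
n=6: W (go to 4, an L position)
n=7: W (go to 0, an L position)
n=8: W (go to 4, an L position)
n=9: L (options 6(W), 8(W) are all W)
n=10: W (go to 9, an L position)
n=11: W (go to 0, an L position)
n=12: W (go to 9, an L position)
n=13: W (go to 0, an L position)
n=14: L (options 7(W), 12(W), 13(W) are all W)
n=15: W (go to 14, an L position)
n=16: W (go to 14, an L position)
n=17: W (go to 0, an L position)
n=18: W (go to 9, an L position)
n=19: W (go to 0, an L position)
n=20: L (options 10(W), 15(W), 16(W), 18(W), 19(W) are all W)
n=21: W (go to 14, an L position)
n=22: W (go to 20, an L position)
n=23: W (go to 0, an L position)
n=24: W (go to 20, an L position)
The losing starting values of n are exactly the entries labelled L in this table (6 of them).

0, 1, 4, 9, 14, 20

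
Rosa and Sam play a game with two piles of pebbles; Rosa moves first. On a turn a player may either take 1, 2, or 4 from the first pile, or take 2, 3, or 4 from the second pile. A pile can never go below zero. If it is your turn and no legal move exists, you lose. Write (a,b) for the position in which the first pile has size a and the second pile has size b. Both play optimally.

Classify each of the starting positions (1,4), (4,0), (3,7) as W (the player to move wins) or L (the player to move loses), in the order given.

Compute win/loss labels from the base case upward. A position with no move is L. Any other position is W if it can reach an L in one move, else L.
No move ever increases a pile, so every position that can arise here has a ≤ 4 and b ≤ 7; it is enough to label the cells with 0 ≤ a ≤ 4 and 0 ≤ b ≤ 7.
Every move lowers a or b (never raises either), so fill the grid row by row in increasing a, and left to right within a row: each cell's successors are then already labelled.
      b=0  b=1  b=2  b=3  b=4  b=5  b=6  b=7
a=0:    L    L    W    W    W    W    L    L
a=1:    W    W    L    L    W    W    W    W
a=2:    W    W    W    W    L    L    W    W
a=3:    L    L    W    W    W    W    L    L
a=4:    W    W    L    L    W    W    W    W
Cells with no legal move (terminal, hence L): (0,0), (0,1).
The remaining L cells, each justified by listing all of its moves:
(0,6): only reaches (0,4)(W), (0,3)(W), (0,2)(W), all W → L
(0,7): only reaches (0,5)(W), (0,4)(W), (0,3)(W), all W → L
(1,2): only reaches (0,2)(W), (1,0)(W), all W → L
(1,3): only reaches (0,3)(W), (1,1)(W), (1,0)(W), all W → L
(2,4): only reaches (1,4)(W), (0,4)(W), (2,2)(W), (2,1)(W), (2,0)(W), all W → L
(2,5): only reaches (1,5)(W), (0,5)(W), (2,3)(W), (2,2)(W), (2,1)(W), all W → L
(3,0): only reaches (2,0)(W), (1,0)(W), all W → L
(3,1): only reaches (2,1)(W), (1,1)(W), all W → L
(3,6): only reaches (2,6)(W), (1,6)(W), (3,4)(W), (3,3)(W), (3,2)(W), all W → L
(3,7): only reaches (2,7)(W), (1,7)(W), (3,5)(W), (3,4)(W), (3,3)(W), all W → L
(4,2): only reaches (3,2)(W), (2,2)(W), (0,2)(W), (4,0)(W), all W → L
(4,3): only reaches (3,3)(W), (2,3)(W), (0,3)(W), (4,1)(W), (4,0)(W), all W → L
Every other cell has at least one move into one of the L cells above, so it is W.
(1,4): the move to (1,2) reaches an L cell, so W
(4,0): the move to (3,0) reaches an L cell, so W
(3,7): one of the L cells justified above, so L

(1,4): W, (4,0): W, (3,7): L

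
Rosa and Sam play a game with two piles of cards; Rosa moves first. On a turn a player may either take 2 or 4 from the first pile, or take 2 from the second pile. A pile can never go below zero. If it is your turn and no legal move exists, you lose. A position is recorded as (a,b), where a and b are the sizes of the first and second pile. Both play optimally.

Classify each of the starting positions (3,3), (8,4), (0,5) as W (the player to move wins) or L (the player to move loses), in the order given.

(3,3): L, (8,4): W, (0,5): L

Compute win/loss labels from the base case upward. A position with no move is L. Any other position is W if it can reach an L in one move, else L.
No move ever increases a pile, so every position that can arise here has a ≤ 8 and b ≤ 5; it is enough to label the cells with 0 ≤ a ≤ 8 and 0 ≤ b ≤ 5.
Every move lowers a or b (never raises either), so fill the grid row by row in increasing a, and left to right within a row: each cell's successors are then already labelled.
      b=0  b=1  b=2  b=3  b=4  b=5
a=0:    L    L    W    W    L    L
a=1:    L    L    W    W    L    L
a=2:    W    W    L    L    W    W
a=3:    W    W    L    L    W    W
a=4:    W    W    W    W    W    W
a=5:    W    W    W    W    W    W
a=6:    L    L    W    W    L    L
a=7:    L    L    W    W    L    L
a=8:    W    W    L    L    W    W
Cells with no legal move (terminal, hence L): (0,0), (0,1), (1,0), (1,1).
The remaining L cells, each justified by listing all of its moves:
(0,4): only reaches (0,2)(W), which is W → L
(0,5): only reaches (0,3)(W), which is W → L
(1,4): only reaches (1,2)(W), which is W → L
(1,5): only reaches (1,3)(W), which is W → L
(2,2): only reaches (0,2)(W), (2,0)(W), all W → L
(2,3): only reaches (0,3)(W), (2,1)(W), all W → L
(3,2): only reaches (1,2)(W), (3,0)(W), all W → L
(3,3): only reaches (1,3)(W), (3,1)(W), all W → L
(6,0): only reaches (4,0)(W), (2,0)(W), all W → L
(6,1): only reaches (4,1)(W), (2,1)(W), all W → L
(6,4): only reaches (4,4)(W), (2,4)(W), (6,2)(W), all W → L
(6,5): only reaches (4,5)(W), (2,5)(W), (6,3)(W), all W → L
(7,0): only reaches (5,0)(W), (3,0)(W), all W → L
(7,1): only reaches (5,1)(W), (3,1)(W), all W → L
(7,4): only reaches (5,4)(W), (3,4)(W), (7,2)(W), all W → L
(7,5): only reaches (5,5)(W), (3,5)(W), (7,3)(W), all W → L
(8,2): only reaches (6,2)(W), (4,2)(W), (8,0)(W), all W → L
(8,3): only reaches (6,3)(W), (4,3)(W), (8,1)(W), all W → L
Every other cell has at least one move into one of the L cells above, so it is W.
(3,3): one of the L cells justified above, so L
(8,4): the move to (6,4) reaches an L cell, so W
(0,5): one of the L cells justified above, so L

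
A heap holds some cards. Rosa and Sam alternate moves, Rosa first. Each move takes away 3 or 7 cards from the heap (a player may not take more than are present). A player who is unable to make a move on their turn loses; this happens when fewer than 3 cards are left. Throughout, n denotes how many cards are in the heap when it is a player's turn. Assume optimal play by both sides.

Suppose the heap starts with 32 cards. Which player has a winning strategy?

Sam wins.

Build the W/L table. Terminal = L. A non-terminal position is W if it has a move to some L; otherwise it is L.
n=0: no move → L
n=1: no move → L
n=2: no move → L
n=3: W (go to 0, an L position)
n=4: W (go to 1, an L position)
n=5: W (go to 2, an L position)
n=6: L (sole option 3(W) is W)
n=7: W (go to 0, an L position)
n=8: W (go to 1, an L position)
n=9: W (go to 6, an L position)
n=10: L (options 7(W), 3(W) are all W)
n=11: L (options 8(W), 4(W) are all W)
n=12: L (options 9(W), 5(W) are all W)
n=13: W (go to 10, an L position)
n=14: W (go to 11, an L position)
n=15: W (go to 12, an L position)
n=16: L (options 13(W), 9(W) are all W)
n=17: W (go to 10, an L position)
n=18: W (go to 11, an L position)
n=19: W (go to 16, an L position)
n=20: L (options 17(W), 13(W) are all W)
n=21: L (options 18(W), 14(W) are all W)
n=22: L (options 19(W), 15(W) are all W)
n=23: W (go to 20, an L position)
n=24: W (go to 21, an L position)
n=25: W (go to 22, an L position)
n=26: L (options 23(W), 19(W) are all W)
n=27: W (go to 20, an L position)
n=28: W (go to 21, an L position)
n=29: W (go to 26, an L position)
n=30: L (options 27(W), 23(W) are all W)
n=31: L (options 28(W), 24(W) are all W)
n=32: L (options 29(W), 25(W) are all W)
Every move from 32 reaches a W position, so the mover loses.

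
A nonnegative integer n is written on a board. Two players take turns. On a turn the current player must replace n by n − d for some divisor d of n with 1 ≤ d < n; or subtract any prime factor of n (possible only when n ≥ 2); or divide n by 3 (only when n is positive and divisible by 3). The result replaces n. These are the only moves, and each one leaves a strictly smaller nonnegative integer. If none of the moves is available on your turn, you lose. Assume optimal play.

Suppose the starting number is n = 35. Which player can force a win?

The second player wins.

Label each position W (a win for the player to move) or L (a loss). A position with no legal move is L; any other position is W exactly when some move reaches an L, and L when every move reaches a W.
n=0: no move → L
n=1: no move → L
n=2: reaches L-position 0 → W
n=3: reaches L-position 0 → W
n=4: only reaches 2(W), 3(W), all W → L
n=5: reaches L-position 0 → W
n=6: reaches L-position 4 → W
n=7: reaches L-position 0 → W
n=8: reaches L-position 4 → W
n=9: only reaches 3(W), 6(W), 8(W), all W → L
n=10: reaches L-position 9 → W
n=11: reaches L-position 0 → W
n=12: reaches L-position 4 → W
n=13: reaches L-position 0 → W
n=14: only reaches 7(W), 12(W), 13(W), all W → L
n=15: reaches L-position 14 → W
n=16: reaches L-position 14 → W
n=17: reaches L-position 0 → W
n=18: reaches L-position 9 → W
n=19: reaches L-position 0 → W
n=20: only reaches 10(W), 15(W), 16(W), 18(W), 19(W), all W → L
n=21: reaches L-position 14 → W
n=22: reaches L-position 20 → W
n=23: reaches L-position 0 → W
n=24: reaches L-position 20 → W
n=25: reaches L-position 20 → W
n=26: only reaches 13(W), 24(W), 25(W), all W → L
n=27: reaches L-position 9 → W
n=28: reaches L-position 14 → W
n=29: reaches L-position 0 → W
n=30: reaches L-position 20 → W
n=31: reaches L-position 0 → W
n=32: only reaches 16(W), 24(W), 28(W), 30(W), 31(W), all W → L
n=33: reaches L-position 32 → W
n=34: reaches L-position 32 → W
n=35: only reaches 28(W), 30(W), 34(W), all W → L
The starting position 35 is L: whatever the player to move does, the opponent receives a W position.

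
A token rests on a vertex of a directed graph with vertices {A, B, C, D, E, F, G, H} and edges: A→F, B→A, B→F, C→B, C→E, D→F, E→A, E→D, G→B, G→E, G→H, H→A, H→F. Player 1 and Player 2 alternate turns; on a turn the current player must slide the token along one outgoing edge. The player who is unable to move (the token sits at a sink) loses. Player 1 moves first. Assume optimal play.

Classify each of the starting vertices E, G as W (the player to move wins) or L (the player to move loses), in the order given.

E: L, G: W

Compute win/loss labels from the base case upward. A position with no move is L. Any other position is W if it can reach an L in one move, else L.
Every edge goes from a vertex to one that appears earlier in the order F, A, H, B, D, E, G, C, so processing vertices in that order labels each vertex after all of its successors.
F: no outgoing edge → L
A: →F(L), so W
H: →F(L), so W
B: →F(L), so W
D: →F(L), so W
E: →D(W), A(W) — all W, so L
G: →E(L), so W
C: →E(L), so W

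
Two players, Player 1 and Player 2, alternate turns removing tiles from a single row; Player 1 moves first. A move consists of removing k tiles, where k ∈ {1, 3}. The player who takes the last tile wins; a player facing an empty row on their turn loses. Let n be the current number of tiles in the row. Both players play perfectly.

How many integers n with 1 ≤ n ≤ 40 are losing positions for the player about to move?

Build the W/L table. Terminal = L. A non-terminal position is W if it has a move to some L; otherwise it is L.
n=0: no move → L
n=1: →0(L), so W
n=2: →1(W) only, which is W, so L
n=3: →2(L), so W
n=4: →3(W), 1(W) — all W, so L
n=5: →4(L), so W
n=6: →5(W), 3(W) — all W, so L
n=7: →6(L), so W
n=8: →7(W), 5(W) — all W, so L
n=9: →8(L), so W
n=10: →9(W), 7(W) — all W, so L
n=11: →10(L), so W
n=12: →11(W), 9(W) — all W, so L
n=13: →12(L), so W
n=14: →13(W), 11(W) — all W, so L
n=15: →14(L), so W
n=16: →15(W), 13(W) — all W, so L
n=17: →16(L), so W
n=18: →17(W), 15(W) — all W, so L
n=19: →18(L), so W
n=20: →19(W), 17(W) — all W, so L
n=21: →20(L), so W
n=22: →21(W), 19(W) — all W, so L
n=23: →22(L), so W
n=24: →23(W), 21(W) — all W, so L
n=25: →24(L), so W
n=26: →25(W), 23(W) — all W, so L
n=27: →26(L), so W
n=28: →27(W), 25(W) — all W, so L
n=29: →28(L), so W
n=30: →29(W), 27(W) — all W, so L
n=31: →30(L), so W
n=32: →31(W), 29(W) — all W, so L
n=33: →32(L), so W
n=34: →33(W), 31(W) — all W, so L
n=35: →34(L), so W
n=36: →35(W), 33(W) — all W, so L
n=37: →36(L), so W
n=38: →37(W), 35(W) — all W, so L
n=39: →38(L), so W
n=40: →39(W), 37(W) — all W, so L
L entries with 1 ≤ n ≤ 40 (n=0 is outside the asked range and is not counted): n = 2, 4, 6, 8, 10, 12, 14, 16, 18, 20, 22, 24, 26, 28, 30, 32, 34, 36, 38, 40; that makes 20.

20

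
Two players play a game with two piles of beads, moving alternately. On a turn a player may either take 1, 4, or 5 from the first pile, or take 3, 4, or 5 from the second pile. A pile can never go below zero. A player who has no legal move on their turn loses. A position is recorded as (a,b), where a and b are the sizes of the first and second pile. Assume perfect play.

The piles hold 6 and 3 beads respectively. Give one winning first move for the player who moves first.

Move to (1,3).

Label each position W (a win for the player to move) or L (a loss). A position with no legal move is L; any other position is W exactly when some move reaches an L, and L when every move reaches a W.
No move ever increases a pile, so every position that can arise here has a ≤ 6 and b ≤ 3; it is enough to label the cells with 0 ≤ a ≤ 6 and 0 ≤ b ≤ 3.
Every move lowers a or b (never raises either), so fill the grid row by row in increasing a, and left to right within a row: each cell's successors are then already labelled.
      b=0  b=1  b=2  b=3
a=0:    L    L    L    W
a=1:    W    W    W    L
a=2:    L    L    L    W
a=3:    W    W    W    L
a=4:    W    W    W    W
a=5:    W    W    W    W
a=6:    W    W    W    W
Cells with no legal move (terminal, hence L): (0,0), (0,1), (0,2).
The remaining L cells, each justified by listing all of its moves:
(1,3): L (options (0,3)(W), (1,0)(W) are all W)
(2,0): L (sole option (1,0)(W) is W)
(2,1): L (sole option (1,1)(W) is W)
(2,2): L (sole option (1,2)(W) is W)
(3,3): L (options (2,3)(W), (3,0)(W) are all W)
Every other cell has at least one move into one of the L cells above, so it is W.
From (6,3), the L positions reachable in one move are: (1,3).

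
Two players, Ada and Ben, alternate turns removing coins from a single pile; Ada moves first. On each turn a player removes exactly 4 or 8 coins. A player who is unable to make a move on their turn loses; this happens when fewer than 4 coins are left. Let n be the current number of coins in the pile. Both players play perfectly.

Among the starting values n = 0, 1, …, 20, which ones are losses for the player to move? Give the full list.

0, 1, 2, 3, 12, 13, 14, 15

Label each position W (a win for the player to move) or L (a loss). A position with no legal move is L; any other position is W exactly when some move reaches an L, and L when every move reaches a W.
n=0: no move → L
n=1: no move → L
n=2: no move → L
n=3: no move → L
n=4: W (go to 0, an L position)
n=5: W (go to 1, an L position)
n=6: W (go to 2, an L position)
n=7: W (go to 3, an L position)
n=8: W (go to 0, an L position)
n=9: W (go to 1, an L position)
n=10: W (go to 2, an L position)
n=11: W (go to 3, an L position)
n=12: L (options 8(W), 4(W) are all W)
n=13: L (options 9(W), 5(W) are all W)
n=14: L (options 10(W), 6(W) are all W)
n=15: L (options 11(W), 7(W) are all W)
n=16: W (go to 12, an L position)
n=17: W (go to 13, an L position)
n=18: W (go to 14, an L position)
n=19: W (go to 15, an L position)
n=20: W (go to 12, an L position)
Reading off the rows marked L gives the requested list; there are 8 such values of n.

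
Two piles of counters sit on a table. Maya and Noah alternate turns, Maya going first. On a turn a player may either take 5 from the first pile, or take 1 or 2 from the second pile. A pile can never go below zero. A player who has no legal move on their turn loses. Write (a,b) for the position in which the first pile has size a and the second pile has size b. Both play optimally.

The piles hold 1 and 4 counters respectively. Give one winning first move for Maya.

Build the W/L table. Terminal = L. A non-terminal position is W if it has a move to some L; otherwise it is L.
No move ever increases a pile, so every position that can arise here has a ≤ 1 and b ≤ 4; it is enough to label the cells with 0 ≤ a ≤ 1 and 0 ≤ b ≤ 4.
Every move lowers a or b (never raises either), so fill the grid row by row in increasing a, and left to right within a row: each cell's successors are then already labelled.
      b=0  b=1  b=2  b=3  b=4
a=0:    L    W    W    L    W
a=1:    L    W    W    L    W
Cells with no legal move (terminal, hence L): (0,0), (1,0).
The remaining L cells, each justified by listing all of its moves:
(0,3): →(0,2)(W), (0,1)(W) — all W, so L
(1,3): →(1,2)(W), (1,1)(W) — all W, so L
Every other cell has at least one move into one of the L cells above, so it is W.
From (1,4), the L positions reachable in one move are: (1,3).

Move to (1,3).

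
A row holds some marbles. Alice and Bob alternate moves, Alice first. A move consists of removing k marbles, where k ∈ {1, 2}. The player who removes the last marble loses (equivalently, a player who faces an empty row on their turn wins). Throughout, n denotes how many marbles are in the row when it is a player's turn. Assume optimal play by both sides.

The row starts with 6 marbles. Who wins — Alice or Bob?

Alice wins.

Compute win/loss labels from the base case upward. A position with no move is W. Any other position is W if it can reach an L in one move, else L.
n=0: no move; the opponent has just taken the last marble and therefore loses → W
n=1: L (sole option 0(W) is W)
n=2: W (go to 1, an L position)
n=3: W (go to 1, an L position)
n=4: L (options 3(W), 2(W) are all W)
n=5: W (go to 4, an L position)
n=6: W (go to 4, an L position)
From 6 Alice can remove 2, leaving 4, reaching an L position.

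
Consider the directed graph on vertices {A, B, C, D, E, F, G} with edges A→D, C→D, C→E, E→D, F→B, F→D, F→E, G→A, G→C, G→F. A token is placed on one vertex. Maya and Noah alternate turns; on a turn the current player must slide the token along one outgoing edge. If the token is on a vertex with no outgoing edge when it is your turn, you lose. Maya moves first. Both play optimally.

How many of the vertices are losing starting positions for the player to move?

3

Work bottom-up. With no move the player to move loses. Otherwise the position is W if at least one move leads to an L position for the opponent, and L if every move leads to a W.
Every edge goes from a vertex to one that appears earlier in the order B, D, E, F, A, C, G, so processing vertices in that order labels each vertex after all of its successors.
B: no outgoing edge → L
D: no outgoing edge → L
E: reaches L-position D → W
F: reaches L-position D → W
A: reaches L-position D → W
C: reaches L-position D → W
G: only reaches C(W), A(W), F(W), all W → L
The L vertices are B, D, G; that is 3 in all.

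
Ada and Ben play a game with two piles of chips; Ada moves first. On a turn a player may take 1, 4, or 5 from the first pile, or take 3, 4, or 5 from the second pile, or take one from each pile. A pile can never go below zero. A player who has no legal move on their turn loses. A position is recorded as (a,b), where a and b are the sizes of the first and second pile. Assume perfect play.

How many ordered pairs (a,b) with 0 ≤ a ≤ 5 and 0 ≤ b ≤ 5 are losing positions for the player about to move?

Build the W/L table. Terminal = L. A non-terminal position is W if it has a move to some L; otherwise it is L.
Every move lowers a or b (never raises either), so fill the grid row by row in increasing a, and left to right within a row: each cell's successors are then already labelled.
      b=0  b=1  b=2  b=3  b=4  b=5
a=0:    L    L    L    W    W    W
a=1:    W    W    W    W    L    L
a=2:    L    L    L    W    W    W
a=3:    W    W    W    W    L    L
a=4:    W    W    W    L    W    W
a=5:    W    W    W    W    W    W
Cells with no legal move (terminal, hence L): (0,0), (0,1), (0,2).
The remaining L cells, each justified by listing all of its moves:
(1,4): →(0,4)(W), (1,1)(W), (1,0)(W), (0,3)(W) — all W, so L
(1,5): →(0,5)(W), (1,2)(W), (1,1)(W), (1,0)(W), (0,4)(W) — all W, so L
(2,0): →(1,0)(W) only, which is W, so L
(2,1): →(1,1)(W), (1,0)(W) — all W, so L
(2,2): →(1,2)(W), (1,1)(W) — all W, so L
(3,4): →(2,4)(W), (3,1)(W), (3,0)(W), (2,3)(W) — all W, so L
(3,5): →(2,5)(W), (3,2)(W), (3,1)(W), (3,0)(W), (2,4)(W) — all W, so L
(4,3): →(3,3)(W), (0,3)(W), (4,0)(W), (3,2)(W) — all W, so L
Every other cell has at least one move into one of the L cells above, so it is W.
L cells per row: a=0: 3, a=1: 2, a=2: 3, a=3: 2, a=4: 1, a=5: 0; total 11.

11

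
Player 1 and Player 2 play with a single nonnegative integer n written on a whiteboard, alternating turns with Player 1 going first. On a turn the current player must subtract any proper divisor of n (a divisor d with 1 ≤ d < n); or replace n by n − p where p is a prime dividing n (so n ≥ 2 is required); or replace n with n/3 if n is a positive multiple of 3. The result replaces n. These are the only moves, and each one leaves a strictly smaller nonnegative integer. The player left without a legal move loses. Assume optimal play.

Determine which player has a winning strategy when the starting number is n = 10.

Compute win/loss labels from the base case upward. A position with no move is L. Any other position is W if it can reach an L in one move, else L.
n=0: no move → L
n=1: no move → L
n=2: W (go to 0, an L position)
n=3: W (go to 0, an L position)
n=4: L (options 2(W), 3(W) are all W)
n=5: W (go to 0, an L position)
n=6: W (go to 4, an L position)
n=7: W (go to 0, an L position)
n=8: W (go to 4, an L position)
n=9: L (options 3(W), 6(W), 8(W) are all W)
n=10: W (go to 9, an L position)
The starting position 10 is W: Player 1 should move to 9, handing over an L position.

Player 1 wins.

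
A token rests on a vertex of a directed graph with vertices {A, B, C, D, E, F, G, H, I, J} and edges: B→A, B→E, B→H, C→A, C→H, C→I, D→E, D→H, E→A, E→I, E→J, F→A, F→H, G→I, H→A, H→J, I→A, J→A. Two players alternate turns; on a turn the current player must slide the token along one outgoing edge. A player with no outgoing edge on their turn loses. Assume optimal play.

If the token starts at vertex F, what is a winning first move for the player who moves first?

Positions with no move are L. A position that does have a move is losing for the player to move precisely when every available move leads to a winning position for the opponent. Fill in the labels:
Every edge goes from a vertex to one that appears earlier in the order A, J, H, I, C, F, G, E, D, B, so processing vertices in that order labels each vertex after all of its successors.
A: no outgoing edge → L
J: W (go to A, an L position)
H: W (go to A, an L position)
I: W (go to A, an L position)
C: W (go to A, an L position)
F: W (go to A, an L position)
G: L (sole option I(W) is W)
E: W (go to A, an L position)
D: L (options E(W), H(W) are all W)
B: W (go to A, an L position)
From F, the L positions reachable in one move are: A.

Move to A.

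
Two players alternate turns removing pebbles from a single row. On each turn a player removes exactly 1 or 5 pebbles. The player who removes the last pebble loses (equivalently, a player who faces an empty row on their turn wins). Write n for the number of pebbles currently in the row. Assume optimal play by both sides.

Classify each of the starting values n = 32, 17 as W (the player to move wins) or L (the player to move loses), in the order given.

32: W, 17: L

Use the standard recursion: the mover wins at a terminal position; elsewhere, the mover wins exactly when some move hands the opponent an L position.
n=0: no move; the opponent has just taken the last pebble and therefore loses → W
n=1: only reaches 0(W), which is W → L
n=2: reaches L-position 1 → W
n=3: only reaches 2(W), which is W → L
n=4: reaches L-position 3 → W
n=5: only reaches 4(W), 0(W), all W → L
n=6: reaches L-position 5 → W
n=7: only reaches 6(W), 2(W), all W → L
n=8: reaches L-position 7 → W
n=9: only reaches 8(W), 4(W), all W → L
n=10: reaches L-position 9 → W
n=11: only reaches 10(W), 6(W), all W → L
n=12: reaches L-position 11 → W
n=13: only reaches 12(W), 8(W), all W → L
n=14: reaches L-position 13 → W
n=15: only reaches 14(W), 10(W), all W → L
n=16: reaches L-position 15 → W
n=17: only reaches 16(W), 12(W), all W → L
n=18: reaches L-position 17 → W
n=19: only reaches 18(W), 14(W), all W → L
n=20: reaches L-position 19 → W
n=21: only reaches 20(W), 16(W), all W → L
n=22: reaches L-position 21 → W
n=23: only reaches 22(W), 18(W), all W → L
n=24: reaches L-position 23 → W
n=25: only reaches 24(W), 20(W), all W → L
n=26: reaches L-position 25 → W
n=27: only reaches 26(W), 22(W), all W → L
n=28: reaches L-position 27 → W
n=29: only reaches 28(W), 24(W), all W → L
n=30: reaches L-position 29 → W
n=31: only reaches 30(W), 26(W), all W → L
n=32: reaches L-position 31 → W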